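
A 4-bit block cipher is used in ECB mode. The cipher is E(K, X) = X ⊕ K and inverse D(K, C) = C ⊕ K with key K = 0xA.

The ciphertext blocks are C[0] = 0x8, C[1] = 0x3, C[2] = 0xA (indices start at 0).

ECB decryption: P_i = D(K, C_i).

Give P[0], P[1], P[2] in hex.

P[0] = 0x2, P[1] = 0x9, P[2] = 0x0

P[0]: D(K, 0x8) = 0x2.
P[1]: D(K, 0x3) = 0x9.
P[2]: D(K, 0xA) = 0x0.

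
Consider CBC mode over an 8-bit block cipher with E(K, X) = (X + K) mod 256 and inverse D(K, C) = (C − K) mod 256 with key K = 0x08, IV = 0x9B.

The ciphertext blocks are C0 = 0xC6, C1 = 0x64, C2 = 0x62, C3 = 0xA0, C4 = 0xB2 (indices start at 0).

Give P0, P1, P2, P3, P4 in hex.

P0 = 0x25, P1 = 0x9A, P2 = 0x3E, P3 = 0xFA, P4 = 0x0A

CBC decryption: P_i = D(K, C_i) ⊕ C_{i−1}, with C_{−1} = IV.
P0: D(K, 0xC6) = 0xBE; 0xBE ⊕ 0x9B = 0x25.
P1: D(K, 0x64) = 0x5C; 0x5C ⊕ 0xC6 = 0x9A.
P2: D(K, 0x62) = 0x5A; 0x5A ⊕ 0x64 = 0x3E.
P3: D(K, 0xA0) = 0x98; 0x98 ⊕ 0x62 = 0xFA.
P4: D(K, 0xB2) = 0xAA; 0xAA ⊕ 0xA0 = 0x0A.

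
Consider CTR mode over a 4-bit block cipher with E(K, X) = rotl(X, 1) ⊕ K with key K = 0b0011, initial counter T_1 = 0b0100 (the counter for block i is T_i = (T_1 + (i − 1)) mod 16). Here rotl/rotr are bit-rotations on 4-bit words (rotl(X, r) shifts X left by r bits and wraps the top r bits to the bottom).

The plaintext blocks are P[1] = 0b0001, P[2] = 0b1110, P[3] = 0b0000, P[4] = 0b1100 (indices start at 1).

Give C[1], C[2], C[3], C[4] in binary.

C[1] = 0b1010, C[2] = 0b0111, C[3] = 0b1111, C[4] = 0b0001

CTR encryption: S_i = E(K, T_i) where T_i is the counter for block i; C_i = P_i ⊕ S_i.
C[1]: T = 0b0100, S = E(K, T) = 0b1011; 0b0001 ⊕ 0b1011 = 0b1010.
C[2]: T = 0b0101, S = E(K, T) = 0b1001; 0b1110 ⊕ 0b1001 = 0b0111.
C[3]: T = 0b0110, S = E(K, T) = 0b1111; 0b0000 ⊕ 0b1111 = 0b1111.
C[4]: T = 0b0111, S = E(K, T) = 0b1101; 0b1100 ⊕ 0b1101 = 0b0001.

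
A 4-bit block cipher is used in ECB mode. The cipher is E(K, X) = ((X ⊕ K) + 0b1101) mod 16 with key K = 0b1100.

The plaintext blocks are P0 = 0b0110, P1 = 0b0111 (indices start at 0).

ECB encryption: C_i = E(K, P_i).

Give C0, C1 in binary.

C0: E(K, 0b0110) = 0b0111.
C1: E(K, 0b0111) = 0b1000.

C0 = 0b0111, C1 = 0b1000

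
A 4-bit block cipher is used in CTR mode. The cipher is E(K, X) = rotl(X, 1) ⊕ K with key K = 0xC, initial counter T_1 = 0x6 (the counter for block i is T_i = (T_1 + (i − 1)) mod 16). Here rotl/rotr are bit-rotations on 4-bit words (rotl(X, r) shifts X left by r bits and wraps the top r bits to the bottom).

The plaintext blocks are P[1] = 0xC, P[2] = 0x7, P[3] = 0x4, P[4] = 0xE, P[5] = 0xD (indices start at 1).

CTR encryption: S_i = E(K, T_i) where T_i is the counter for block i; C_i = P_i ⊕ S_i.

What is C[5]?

C[5] = 0x4

C[1]: T = 0x6, S = E(K, T) = 0x0; 0xC ⊕ 0x0 = 0xC.
C[2]: T = 0x7, S = E(K, T) = 0x2; 0x7 ⊕ 0x2 = 0x5.
C[3]: T = 0x8, S = E(K, T) = 0xD; 0x4 ⊕ 0xD = 0x9.
C[4]: T = 0x9, S = E(K, T) = 0xF; 0xE ⊕ 0xF = 0x1.
C[5]: T = 0xA, S = E(K, T) = 0x9; 0xD ⊕ 0x9 = 0x4.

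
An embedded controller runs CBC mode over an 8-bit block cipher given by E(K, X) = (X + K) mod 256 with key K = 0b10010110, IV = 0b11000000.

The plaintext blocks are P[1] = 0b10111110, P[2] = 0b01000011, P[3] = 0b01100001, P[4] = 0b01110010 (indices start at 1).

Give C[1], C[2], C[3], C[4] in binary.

CBC encryption: C_i = E(K, P_i ⊕ C_{i−1}), with C_{0} = IV.
C[1]: P[1] ⊕ 0b11000000 = 0b01111110; E(K, 0b01111110) = 0b00010100.
C[2]: P[2] ⊕ 0b00010100 = 0b01010111; E(K, 0b01010111) = 0b11101101.
C[3]: P[3] ⊕ 0b11101101 = 0b10001100; E(K, 0b10001100) = 0b00100010.
C[4]: P[4] ⊕ 0b00100010 = 0b01010000; E(K, 0b01010000) = 0b11100110.

C[1] = 0b00010100, C[2] = 0b11101101, C[3] = 0b00100010, C[4] = 0b11100110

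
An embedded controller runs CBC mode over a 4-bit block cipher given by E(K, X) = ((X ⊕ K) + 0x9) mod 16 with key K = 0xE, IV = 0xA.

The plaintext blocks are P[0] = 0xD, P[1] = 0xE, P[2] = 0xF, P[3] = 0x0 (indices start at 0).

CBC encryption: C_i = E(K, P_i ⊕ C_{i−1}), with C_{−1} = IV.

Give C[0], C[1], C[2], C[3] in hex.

C[0]: P[0] ⊕ 0xA = 0x7; E(K, 0x7) = 0x2.
C[1]: P[1] ⊕ 0x2 = 0xC; E(K, 0xC) = 0xB.
C[2]: P[2] ⊕ 0xB = 0x4; E(K, 0x4) = 0x3.
C[3]: P[3] ⊕ 0x3 = 0x3; E(K, 0x3) = 0x6.

C[0] = 0x2, C[1] = 0xB, C[2] = 0x3, C[3] = 0x6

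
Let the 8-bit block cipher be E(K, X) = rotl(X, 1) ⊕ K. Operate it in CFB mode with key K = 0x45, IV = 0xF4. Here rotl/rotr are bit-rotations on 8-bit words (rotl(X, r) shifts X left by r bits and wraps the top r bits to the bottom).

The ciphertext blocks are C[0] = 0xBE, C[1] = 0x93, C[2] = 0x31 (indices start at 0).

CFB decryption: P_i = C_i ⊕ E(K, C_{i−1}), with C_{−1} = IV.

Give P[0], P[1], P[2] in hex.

P[0] = 0x12, P[1] = 0xAB, P[2] = 0x53

P[0]: E(K, 0xF4) = 0xAC; 0xBE ⊕ 0xAC = 0x12.
P[1]: E(K, 0xBE) = 0x38; 0x93 ⊕ 0x38 = 0xAB.
P[2]: E(K, 0x93) = 0x62; 0x31 ⊕ 0x62 = 0x53.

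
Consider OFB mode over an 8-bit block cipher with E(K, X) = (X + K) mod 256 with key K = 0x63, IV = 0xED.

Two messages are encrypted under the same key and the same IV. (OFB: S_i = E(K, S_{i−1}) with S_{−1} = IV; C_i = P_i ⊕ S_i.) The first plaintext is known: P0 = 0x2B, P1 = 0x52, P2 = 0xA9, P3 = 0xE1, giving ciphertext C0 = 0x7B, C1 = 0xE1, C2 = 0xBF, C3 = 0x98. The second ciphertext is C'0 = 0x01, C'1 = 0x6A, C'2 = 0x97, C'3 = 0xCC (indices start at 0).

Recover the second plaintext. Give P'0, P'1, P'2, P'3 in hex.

In OFB with a reused IV, both messages share the same keystream S_i, so C_i ⊕ C'_i = P_i ⊕ P'_i and thus P'_i = P_i ⊕ C_i ⊕ C'_i.
P'0: 0x2B ⊕ 0x7B ⊕ 0x01 = 0x51.
P'1: 0x52 ⊕ 0xE1 ⊕ 0x6A = 0xD9.
P'2: 0xA9 ⊕ 0xBF ⊕ 0x97 = 0x81.
P'3: 0xE1 ⊕ 0x98 ⊕ 0xCC = 0xB5.

P'0 = 0x51, P'1 = 0xD9, P'2 = 0x81, P'3 = 0xB5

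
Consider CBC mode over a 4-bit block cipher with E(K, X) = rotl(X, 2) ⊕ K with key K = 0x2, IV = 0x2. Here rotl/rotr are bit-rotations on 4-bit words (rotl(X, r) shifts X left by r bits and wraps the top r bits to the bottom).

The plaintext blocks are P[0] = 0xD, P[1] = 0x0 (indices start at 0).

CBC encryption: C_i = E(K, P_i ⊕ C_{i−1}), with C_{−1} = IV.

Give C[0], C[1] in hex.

C[0] = 0xD, C[1] = 0x5

C[0]: P[0] ⊕ 0x2 = 0xF; E(K, 0xF) = 0xD.
C[1]: P[1] ⊕ 0xD = 0xD; E(K, 0xD) = 0x5.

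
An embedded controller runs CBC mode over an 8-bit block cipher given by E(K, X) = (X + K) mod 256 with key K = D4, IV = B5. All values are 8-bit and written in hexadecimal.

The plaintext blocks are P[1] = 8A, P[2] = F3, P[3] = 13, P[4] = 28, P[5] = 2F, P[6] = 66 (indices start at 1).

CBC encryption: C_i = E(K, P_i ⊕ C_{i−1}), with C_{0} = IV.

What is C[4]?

C[4] = 27

C[1]: P[1] ⊕ B5 = 3F; E(K, 3F) = 13.
C[2]: P[2] ⊕ 13 = E0; E(K, E0) = B4.
C[3]: P[3] ⊕ B4 = A7; E(K, A7) = 7B.
C[4]: P[4] ⊕ 7B = 53; E(K, 53) = 27.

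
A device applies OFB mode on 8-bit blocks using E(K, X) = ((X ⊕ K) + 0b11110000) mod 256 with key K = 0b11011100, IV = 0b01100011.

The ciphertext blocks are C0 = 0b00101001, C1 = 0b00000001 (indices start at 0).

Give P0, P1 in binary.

OFB decryption: S_i = E(K, S_{i−1}) with S_{−1} = IV; P_i = C_i ⊕ S_i.
P0: S = E(K, 0b01100011) = 0b10101111; 0b00101001 ⊕ 0b10101111 = 0b10000110.
P1: S = E(K, 0b10101111) = 0b01100011; 0b00000001 ⊕ 0b01100011 = 0b01100010.

P0 = 0b10000110, P1 = 0b01100010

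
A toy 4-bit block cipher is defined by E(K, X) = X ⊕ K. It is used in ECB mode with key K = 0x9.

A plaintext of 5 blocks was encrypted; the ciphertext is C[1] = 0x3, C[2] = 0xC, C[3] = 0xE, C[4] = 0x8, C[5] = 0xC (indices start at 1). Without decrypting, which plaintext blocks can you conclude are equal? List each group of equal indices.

P[2] = P[5]

ECB encrypts each block independently with the same key, so equal ciphertext blocks imply equal plaintext blocks.
C[2] = C[5] = 0xC, so P[2] = P[5].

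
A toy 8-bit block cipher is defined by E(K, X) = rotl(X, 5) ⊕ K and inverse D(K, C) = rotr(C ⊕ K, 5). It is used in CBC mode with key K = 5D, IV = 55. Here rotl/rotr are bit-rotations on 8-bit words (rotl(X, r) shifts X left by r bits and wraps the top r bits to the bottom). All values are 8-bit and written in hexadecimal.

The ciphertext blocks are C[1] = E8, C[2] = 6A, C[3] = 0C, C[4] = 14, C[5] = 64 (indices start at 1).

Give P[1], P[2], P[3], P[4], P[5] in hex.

CBC decryption: P_i = D(K, C_i) ⊕ C_{i−1}, with C_{0} = IV.
P[1]: D(K, E8) = AD; AD ⊕ 55 = F8.
P[2]: D(K, 6A) = B9; B9 ⊕ E8 = 51.
P[3]: D(K, 0C) = 8A; 8A ⊕ 6A = E0.
P[4]: D(K, 14) = 4A; 4A ⊕ 0C = 46.
P[5]: D(K, 64) = C9; C9 ⊕ 14 = DD.

P[1] = F8, P[2] = 51, P[3] = E0, P[4] = 46, P[5] = DD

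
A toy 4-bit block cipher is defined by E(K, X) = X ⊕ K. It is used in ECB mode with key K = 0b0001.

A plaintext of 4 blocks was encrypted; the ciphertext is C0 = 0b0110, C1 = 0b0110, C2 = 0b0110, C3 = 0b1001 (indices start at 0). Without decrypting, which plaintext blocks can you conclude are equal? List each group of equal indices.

ECB encrypts each block independently with the same key, so equal ciphertext blocks imply equal plaintext blocks.
C0 = C1 = C2 = 0b0110, so P0 = P1 = P2.

P0 = P1 = P2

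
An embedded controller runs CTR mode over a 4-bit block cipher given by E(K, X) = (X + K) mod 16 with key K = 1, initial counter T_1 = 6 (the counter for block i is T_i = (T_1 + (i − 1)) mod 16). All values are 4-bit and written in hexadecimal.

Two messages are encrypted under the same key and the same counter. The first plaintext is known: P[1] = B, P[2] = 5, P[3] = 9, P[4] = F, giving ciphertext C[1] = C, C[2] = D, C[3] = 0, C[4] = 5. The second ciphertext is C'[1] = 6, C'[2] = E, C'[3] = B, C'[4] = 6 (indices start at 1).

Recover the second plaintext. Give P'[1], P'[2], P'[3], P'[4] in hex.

P'[1] = 1, P'[2] = 6, P'[3] = 2, P'[4] = C

In CTR with a reused counter, both messages share the same keystream S_i, so C_i ⊕ C'_i = P_i ⊕ P'_i and thus P'_i = P_i ⊕ C_i ⊕ C'_i.
P'[1]: B ⊕ C ⊕ 6 = 1.
P'[2]: 5 ⊕ D ⊕ E = 6.
P'[3]: 9 ⊕ 0 ⊕ B = 2.
P'[4]: F ⊕ 5 ⊕ 6 = C.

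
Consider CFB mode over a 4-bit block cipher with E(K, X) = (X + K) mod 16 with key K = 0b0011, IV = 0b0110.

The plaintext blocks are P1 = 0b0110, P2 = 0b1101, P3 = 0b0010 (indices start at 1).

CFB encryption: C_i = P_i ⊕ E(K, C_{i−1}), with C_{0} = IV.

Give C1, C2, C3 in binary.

C1 = 0b1111, C2 = 0b1111, C3 = 0b0000

C1: E(K, 0b0110) = 0b1001; 0b0110 ⊕ 0b1001 = 0b1111.
C2: E(K, 0b1111) = 0b0010; 0b1101 ⊕ 0b0010 = 0b1111.
C3: E(K, 0b1111) = 0b0010; 0b0010 ⊕ 0b0010 = 0b0000.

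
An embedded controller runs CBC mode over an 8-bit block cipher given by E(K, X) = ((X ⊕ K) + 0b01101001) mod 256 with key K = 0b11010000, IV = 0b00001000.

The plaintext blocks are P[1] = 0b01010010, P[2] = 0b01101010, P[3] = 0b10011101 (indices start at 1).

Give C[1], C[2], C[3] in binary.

CBC encryption: C_i = E(K, P_i ⊕ C_{i−1}), with C_{0} = IV.
C[1]: P[1] ⊕ 0b00001000 = 0b01011010; E(K, 0b01011010) = 0b11110011.
C[2]: P[2] ⊕ 0b11110011 = 0b10011001; E(K, 0b10011001) = 0b10110010.
C[3]: P[3] ⊕ 0b10110010 = 0b00101111; E(K, 0b00101111) = 0b01101000.

C[1] = 0b11110011, C[2] = 0b10110010, C[3] = 0b01101000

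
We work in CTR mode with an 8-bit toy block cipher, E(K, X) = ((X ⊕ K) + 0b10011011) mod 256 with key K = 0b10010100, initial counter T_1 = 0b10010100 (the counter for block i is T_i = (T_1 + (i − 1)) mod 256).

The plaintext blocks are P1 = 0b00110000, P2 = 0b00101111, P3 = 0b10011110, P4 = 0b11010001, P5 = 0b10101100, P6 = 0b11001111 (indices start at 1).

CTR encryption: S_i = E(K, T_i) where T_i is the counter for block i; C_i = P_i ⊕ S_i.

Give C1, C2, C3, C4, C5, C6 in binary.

C1: T = 0b10010100, S = E(K, T) = 0b10011011; 0b00110000 ⊕ 0b10011011 = 0b10101011.
C2: T = 0b10010101, S = E(K, T) = 0b10011100; 0b00101111 ⊕ 0b10011100 = 0b10110011.
C3: T = 0b10010110, S = E(K, T) = 0b10011101; 0b10011110 ⊕ 0b10011101 = 0b00000011.
C4: T = 0b10010111, S = E(K, T) = 0b10011110; 0b11010001 ⊕ 0b10011110 = 0b01001111.
C5: T = 0b10011000, S = E(K, T) = 0b10100111; 0b10101100 ⊕ 0b10100111 = 0b00001011.
C6: T = 0b10011001, S = E(K, T) = 0b10101000; 0b11001111 ⊕ 0b10101000 = 0b01100111.

C1 = 0b10101011, C2 = 0b10110011, C3 = 0b00000011, C4 = 0b01001111, C5 = 0b00001011, C6 = 0b01100111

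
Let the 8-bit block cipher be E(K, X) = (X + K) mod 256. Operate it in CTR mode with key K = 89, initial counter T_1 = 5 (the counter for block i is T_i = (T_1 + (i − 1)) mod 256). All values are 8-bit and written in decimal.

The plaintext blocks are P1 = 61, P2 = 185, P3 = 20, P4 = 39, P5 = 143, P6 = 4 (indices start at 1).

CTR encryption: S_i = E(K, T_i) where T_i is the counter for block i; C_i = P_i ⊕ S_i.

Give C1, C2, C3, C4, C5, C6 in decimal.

C1: T = 5, S = E(K, T) = 94; 61 ⊕ 94 = 99.
C2: T = 6, S = E(K, T) = 95; 185 ⊕ 95 = 230.
C3: T = 7, S = E(K, T) = 96; 20 ⊕ 96 = 116.
C4: T = 8, S = E(K, T) = 97; 39 ⊕ 97 = 70.
C5: T = 9, S = E(K, T) = 98; 143 ⊕ 98 = 237.
C6: T = 10, S = E(K, T) = 99; 4 ⊕ 99 = 103.

C1 = 99, C2 = 230, C3 = 116, C4 = 70, C5 = 237, C6 = 103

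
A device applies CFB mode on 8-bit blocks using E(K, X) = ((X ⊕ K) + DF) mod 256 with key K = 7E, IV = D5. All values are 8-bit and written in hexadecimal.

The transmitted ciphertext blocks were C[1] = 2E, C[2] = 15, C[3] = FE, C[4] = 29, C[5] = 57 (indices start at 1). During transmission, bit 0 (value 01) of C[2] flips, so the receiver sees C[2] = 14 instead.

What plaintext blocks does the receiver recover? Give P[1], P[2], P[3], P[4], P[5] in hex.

P[1] = A4, P[2] = 3B, P[3] = B7, P[4] = 76, P[5] = 61

CFB decryption: P_i = C_i ⊕ E(K, C_{i−1}), with C_{0} = IV.
Only C[2] changed, to 14. In CFB, a change in C_i flips the same bit in P_i and garbles P_{i+1}. Decrypting the received ciphertext:
P[1]: E(K, D5) = 8A; 2E ⊕ 8A = A4.
P[2]: E(K, 2E) = 2F; 14 ⊕ 2F = 3B.
P[3]: E(K, 14) = 49; FE ⊕ 49 = B7.
P[4]: E(K, FE) = 5F; 29 ⊕ 5F = 76.
P[5]: E(K, 29) = 36; 57 ⊕ 36 = 61.
Blocks that differ from the original plaintext: P[2], P[3].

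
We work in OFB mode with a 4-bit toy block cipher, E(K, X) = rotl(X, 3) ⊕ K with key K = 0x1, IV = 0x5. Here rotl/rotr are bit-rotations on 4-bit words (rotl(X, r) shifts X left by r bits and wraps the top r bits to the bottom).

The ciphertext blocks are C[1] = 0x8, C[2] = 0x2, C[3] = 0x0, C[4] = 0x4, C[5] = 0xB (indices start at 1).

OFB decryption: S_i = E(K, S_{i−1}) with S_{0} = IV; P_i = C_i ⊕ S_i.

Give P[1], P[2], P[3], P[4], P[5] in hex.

P[1] = 0x3, P[2] = 0xE, P[3] = 0x7, P[4] = 0xE, P[5] = 0xF

P[1]: S = E(K, 0x5) = 0xB; 0x8 ⊕ 0xB = 0x3.
P[2]: S = E(K, 0xB) = 0xC; 0x2 ⊕ 0xC = 0xE.
P[3]: S = E(K, 0xC) = 0x7; 0x0 ⊕ 0x7 = 0x7.
P[4]: S = E(K, 0x7) = 0xA; 0x4 ⊕ 0xA = 0xE.
P[5]: S = E(K, 0xA) = 0x4; 0xB ⊕ 0x4 = 0xF.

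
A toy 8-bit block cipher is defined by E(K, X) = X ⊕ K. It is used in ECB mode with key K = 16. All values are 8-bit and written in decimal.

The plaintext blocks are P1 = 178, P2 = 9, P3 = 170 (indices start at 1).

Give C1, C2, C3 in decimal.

ECB encryption: C_i = E(K, P_i).
C1: E(K, 178) = 162.
C2: E(K, 9) = 25.
C3: E(K, 170) = 186.

C1 = 162, C2 = 25, C3 = 186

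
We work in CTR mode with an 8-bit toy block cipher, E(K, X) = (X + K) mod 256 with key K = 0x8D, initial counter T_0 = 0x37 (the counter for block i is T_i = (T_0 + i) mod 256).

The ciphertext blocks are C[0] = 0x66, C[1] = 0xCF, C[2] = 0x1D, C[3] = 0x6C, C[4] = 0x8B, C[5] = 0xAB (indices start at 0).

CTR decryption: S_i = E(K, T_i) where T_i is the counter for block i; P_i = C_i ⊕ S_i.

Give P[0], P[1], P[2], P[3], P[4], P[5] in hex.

P[0]: T = 0x37, S = E(K, T) = 0xC4; 0x66 ⊕ 0xC4 = 0xA2.
P[1]: T = 0x38, S = E(K, T) = 0xC5; 0xCF ⊕ 0xC5 = 0x0A.
P[2]: T = 0x39, S = E(K, T) = 0xC6; 0x1D ⊕ 0xC6 = 0xDB.
P[3]: T = 0x3A, S = E(K, T) = 0xC7; 0x6C ⊕ 0xC7 = 0xAB.
P[4]: T = 0x3B, S = E(K, T) = 0xC8; 0x8B ⊕ 0xC8 = 0x43.
P[5]: T = 0x3C, S = E(K, T) = 0xC9; 0xAB ⊕ 0xC9 = 0x62.

P[0] = 0xA2, P[1] = 0x0A, P[2] = 0xDB, P[3] = 0xAB, P[4] = 0x43, P[5] = 0x62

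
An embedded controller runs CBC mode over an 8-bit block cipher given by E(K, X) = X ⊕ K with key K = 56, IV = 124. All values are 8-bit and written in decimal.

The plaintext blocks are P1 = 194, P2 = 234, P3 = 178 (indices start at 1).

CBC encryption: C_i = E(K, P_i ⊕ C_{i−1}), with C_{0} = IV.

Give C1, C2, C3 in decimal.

C1 = 134, C2 = 84, C3 = 222

C1: P1 ⊕ 124 = 190; E(K, 190) = 134.
C2: P2 ⊕ 134 = 108; E(K, 108) = 84.
C3: P3 ⊕ 84 = 230; E(K, 230) = 222.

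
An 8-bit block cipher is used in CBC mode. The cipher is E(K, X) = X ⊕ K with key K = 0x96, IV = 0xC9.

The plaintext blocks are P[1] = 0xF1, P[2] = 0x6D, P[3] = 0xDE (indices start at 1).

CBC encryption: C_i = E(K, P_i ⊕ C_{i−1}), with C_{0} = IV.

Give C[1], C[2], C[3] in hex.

C[1]: P[1] ⊕ 0xC9 = 0x38; E(K, 0x38) = 0xAE.
C[2]: P[2] ⊕ 0xAE = 0xC3; E(K, 0xC3) = 0x55.
C[3]: P[3] ⊕ 0x55 = 0x8B; E(K, 0x8B) = 0x1D.

C[1] = 0xAE, C[2] = 0x55, C[3] = 0x1D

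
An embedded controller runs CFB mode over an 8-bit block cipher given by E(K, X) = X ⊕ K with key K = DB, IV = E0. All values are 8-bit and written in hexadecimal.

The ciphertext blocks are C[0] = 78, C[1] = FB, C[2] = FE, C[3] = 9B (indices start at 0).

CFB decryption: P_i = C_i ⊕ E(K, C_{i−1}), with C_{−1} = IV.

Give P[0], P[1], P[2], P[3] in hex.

P[0]: E(K, E0) = 3B; 78 ⊕ 3B = 43.
P[1]: E(K, 78) = A3; FB ⊕ A3 = 58.
P[2]: E(K, FB) = 20; FE ⊕ 20 = DE.
P[3]: E(K, FE) = 25; 9B ⊕ 25 = BE.

P[0] = 43, P[1] = 58, P[2] = DE, P[3] = BE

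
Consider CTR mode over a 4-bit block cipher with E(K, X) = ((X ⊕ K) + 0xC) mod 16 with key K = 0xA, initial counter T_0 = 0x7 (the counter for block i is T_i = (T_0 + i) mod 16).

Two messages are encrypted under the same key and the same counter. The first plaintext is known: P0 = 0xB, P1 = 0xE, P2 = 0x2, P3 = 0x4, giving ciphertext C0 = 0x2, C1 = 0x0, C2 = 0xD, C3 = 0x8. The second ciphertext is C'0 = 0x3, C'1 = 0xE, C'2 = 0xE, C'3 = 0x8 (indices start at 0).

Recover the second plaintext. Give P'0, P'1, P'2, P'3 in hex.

P'0 = 0xA, P'1 = 0x0, P'2 = 0x1, P'3 = 0x4

In CTR with a reused counter, both messages share the same keystream S_i, so C_i ⊕ C'_i = P_i ⊕ P'_i and thus P'_i = P_i ⊕ C_i ⊕ C'_i.
P'0: 0xB ⊕ 0x2 ⊕ 0x3 = 0xA.
P'1: 0xE ⊕ 0x0 ⊕ 0xE = 0x0.
P'2: 0x2 ⊕ 0xD ⊕ 0xE = 0x1.
P'3: 0x4 ⊕ 0x8 ⊕ 0x8 = 0x4.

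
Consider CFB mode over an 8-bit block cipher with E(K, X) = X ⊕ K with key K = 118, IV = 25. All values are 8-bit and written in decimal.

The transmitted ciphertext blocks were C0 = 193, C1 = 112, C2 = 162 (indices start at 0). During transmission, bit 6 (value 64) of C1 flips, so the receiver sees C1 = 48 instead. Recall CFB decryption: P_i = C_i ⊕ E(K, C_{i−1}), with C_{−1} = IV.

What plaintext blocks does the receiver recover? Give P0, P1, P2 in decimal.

Only C1 changed, to 48. In CFB, a change in C_i flips the same bit in P_i and garbles P_{i+1}. Decrypting the received ciphertext:
P0: E(K, 25) = 111; 193 ⊕ 111 = 174.
P1: E(K, 193) = 183; 48 ⊕ 183 = 135.
P2: E(K, 48) = 70; 162 ⊕ 70 = 228.
Blocks that differ from the original plaintext: P1, P2.

P0 = 174, P1 = 135, P2 = 228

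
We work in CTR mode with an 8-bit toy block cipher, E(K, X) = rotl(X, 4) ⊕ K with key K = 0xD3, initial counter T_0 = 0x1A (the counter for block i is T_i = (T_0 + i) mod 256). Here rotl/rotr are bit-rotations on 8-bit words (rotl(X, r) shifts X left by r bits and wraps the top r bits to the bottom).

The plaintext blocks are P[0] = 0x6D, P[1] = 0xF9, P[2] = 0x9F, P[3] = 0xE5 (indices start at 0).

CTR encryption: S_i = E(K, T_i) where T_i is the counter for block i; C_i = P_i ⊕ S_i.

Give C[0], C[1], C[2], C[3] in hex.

C[0]: T = 0x1A, S = E(K, T) = 0x72; 0x6D ⊕ 0x72 = 0x1F.
C[1]: T = 0x1B, S = E(K, T) = 0x62; 0xF9 ⊕ 0x62 = 0x9B.
C[2]: T = 0x1C, S = E(K, T) = 0x12; 0x9F ⊕ 0x12 = 0x8D.
C[3]: T = 0x1D, S = E(K, T) = 0x02; 0xE5 ⊕ 0x02 = 0xE7.

C[0] = 0x1F, C[1] = 0x9B, C[2] = 0x8D, C[3] = 0xE7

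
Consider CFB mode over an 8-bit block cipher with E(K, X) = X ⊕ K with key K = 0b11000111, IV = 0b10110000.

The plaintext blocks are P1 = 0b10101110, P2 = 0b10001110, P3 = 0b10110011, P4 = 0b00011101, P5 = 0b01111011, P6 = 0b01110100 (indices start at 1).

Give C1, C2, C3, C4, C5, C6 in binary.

CFB encryption: C_i = P_i ⊕ E(K, C_{i−1}), with C_{0} = IV.
C1: E(K, 0b10110000) = 0b01110111; 0b10101110 ⊕ 0b01110111 = 0b11011001.
C2: E(K, 0b11011001) = 0b00011110; 0b10001110 ⊕ 0b00011110 = 0b10010000.
C3: E(K, 0b10010000) = 0b01010111; 0b10110011 ⊕ 0b01010111 = 0b11100100.
C4: E(K, 0b11100100) = 0b00100011; 0b00011101 ⊕ 0b00100011 = 0b00111110.
C5: E(K, 0b00111110) = 0b11111001; 0b01111011 ⊕ 0b11111001 = 0b10000010.
C6: E(K, 0b10000010) = 0b01000101; 0b01110100 ⊕ 0b01000101 = 0b00110001.

C1 = 0b11011001, C2 = 0b10010000, C3 = 0b11100100, C4 = 0b00111110, C5 = 0b10000010, C6 = 0b00110001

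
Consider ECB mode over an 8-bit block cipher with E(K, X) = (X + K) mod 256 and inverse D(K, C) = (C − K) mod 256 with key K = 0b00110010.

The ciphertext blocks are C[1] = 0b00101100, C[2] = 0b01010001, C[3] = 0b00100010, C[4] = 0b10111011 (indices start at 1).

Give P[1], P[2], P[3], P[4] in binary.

P[1] = 0b11111010, P[2] = 0b00011111, P[3] = 0b11110000, P[4] = 0b10001001

ECB decryption: P_i = D(K, C_i).
P[1]: D(K, 0b00101100) = 0b11111010.
P[2]: D(K, 0b01010001) = 0b00011111.
P[3]: D(K, 0b00100010) = 0b11110000.
P[4]: D(K, 0b10111011) = 0b10001001.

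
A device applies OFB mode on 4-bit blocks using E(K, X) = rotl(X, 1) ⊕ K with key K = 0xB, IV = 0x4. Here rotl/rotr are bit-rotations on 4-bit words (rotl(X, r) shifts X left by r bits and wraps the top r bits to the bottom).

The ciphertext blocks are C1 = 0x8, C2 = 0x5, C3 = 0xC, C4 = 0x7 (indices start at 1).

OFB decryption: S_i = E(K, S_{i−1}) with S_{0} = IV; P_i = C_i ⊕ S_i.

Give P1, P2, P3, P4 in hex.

P1 = 0xB, P2 = 0x8, P3 = 0xC, P4 = 0xC

P1: S = E(K, 0x4) = 0x3; 0x8 ⊕ 0x3 = 0xB.
P2: S = E(K, 0x3) = 0xD; 0x5 ⊕ 0xD = 0x8.
P3: S = E(K, 0xD) = 0x0; 0xC ⊕ 0x0 = 0xC.
P4: S = E(K, 0x0) = 0xB; 0x7 ⊕ 0xB = 0xC.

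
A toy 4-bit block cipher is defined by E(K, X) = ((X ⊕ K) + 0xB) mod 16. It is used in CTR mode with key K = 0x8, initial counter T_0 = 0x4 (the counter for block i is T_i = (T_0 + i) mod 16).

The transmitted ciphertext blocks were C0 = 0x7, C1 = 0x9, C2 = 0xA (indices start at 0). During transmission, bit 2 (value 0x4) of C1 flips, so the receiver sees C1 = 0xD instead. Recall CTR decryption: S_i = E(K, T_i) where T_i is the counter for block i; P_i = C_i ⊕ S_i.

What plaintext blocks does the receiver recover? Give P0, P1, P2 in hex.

P0 = 0x0, P1 = 0x5, P2 = 0x3

Only C1 changed, to 0xD. In CTR, a change in C_i flips the same bit in P_i only; the keystream is unaffected. Decrypting the received ciphertext:
P0: T = 0x4, S = E(K, T) = 0x7; 0x7 ⊕ 0x7 = 0x0.
P1: T = 0x5, S = E(K, T) = 0x8; 0xD ⊕ 0x8 = 0x5.
P2: T = 0x6, S = E(K, T) = 0x9; 0xA ⊕ 0x9 = 0x3.
Blocks that differ from the original plaintext: P1.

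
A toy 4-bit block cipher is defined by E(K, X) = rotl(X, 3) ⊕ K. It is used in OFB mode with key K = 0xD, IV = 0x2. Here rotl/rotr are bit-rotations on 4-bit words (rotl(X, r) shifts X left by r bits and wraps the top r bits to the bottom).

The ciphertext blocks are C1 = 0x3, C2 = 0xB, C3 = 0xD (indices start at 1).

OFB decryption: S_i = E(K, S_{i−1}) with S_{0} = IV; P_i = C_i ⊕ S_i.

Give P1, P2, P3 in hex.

P1: S = E(K, 0x2) = 0xC; 0x3 ⊕ 0xC = 0xF.
P2: S = E(K, 0xC) = 0xB; 0xB ⊕ 0xB = 0x0.
P3: S = E(K, 0xB) = 0x0; 0xD ⊕ 0x0 = 0xD.

P1 = 0xF, P2 = 0x0, P3 = 0xD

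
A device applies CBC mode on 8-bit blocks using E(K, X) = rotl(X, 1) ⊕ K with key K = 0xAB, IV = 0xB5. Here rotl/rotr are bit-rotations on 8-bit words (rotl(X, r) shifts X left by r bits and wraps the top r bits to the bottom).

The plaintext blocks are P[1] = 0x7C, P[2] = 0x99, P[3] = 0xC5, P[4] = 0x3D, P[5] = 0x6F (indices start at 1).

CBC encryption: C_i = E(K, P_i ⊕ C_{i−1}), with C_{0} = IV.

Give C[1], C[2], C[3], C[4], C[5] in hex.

C[1] = 0x38, C[2] = 0xE8, C[3] = 0xF1, C[4] = 0x32, C[5] = 0x11

C[1]: P[1] ⊕ 0xB5 = 0xC9; E(K, 0xC9) = 0x38.
C[2]: P[2] ⊕ 0x38 = 0xA1; E(K, 0xA1) = 0xE8.
C[3]: P[3] ⊕ 0xE8 = 0x2D; E(K, 0x2D) = 0xF1.
C[4]: P[4] ⊕ 0xF1 = 0xCC; E(K, 0xCC) = 0x32.
C[5]: P[5] ⊕ 0x32 = 0x5D; E(K, 0x5D) = 0x11.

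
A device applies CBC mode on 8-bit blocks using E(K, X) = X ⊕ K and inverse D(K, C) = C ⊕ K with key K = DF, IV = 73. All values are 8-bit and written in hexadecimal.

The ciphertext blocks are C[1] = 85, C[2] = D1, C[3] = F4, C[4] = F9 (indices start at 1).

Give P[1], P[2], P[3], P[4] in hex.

P[1] = 29, P[2] = 8B, P[3] = FA, P[4] = D2

CBC decryption: P_i = D(K, C_i) ⊕ C_{i−1}, with C_{0} = IV.
P[1]: D(K, 85) = 5A; 5A ⊕ 73 = 29.
P[2]: D(K, D1) = 0E; 0E ⊕ 85 = 8B.
P[3]: D(K, F4) = 2B; 2B ⊕ D1 = FA.
P[4]: D(K, F9) = 26; 26 ⊕ F4 = D2.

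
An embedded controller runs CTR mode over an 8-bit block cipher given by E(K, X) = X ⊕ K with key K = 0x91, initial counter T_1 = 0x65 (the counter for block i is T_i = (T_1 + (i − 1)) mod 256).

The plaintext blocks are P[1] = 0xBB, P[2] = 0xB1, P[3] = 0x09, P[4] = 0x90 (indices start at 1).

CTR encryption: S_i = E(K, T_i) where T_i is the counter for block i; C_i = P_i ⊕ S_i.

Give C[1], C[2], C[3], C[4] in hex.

C[1] = 0x4F, C[2] = 0x46, C[3] = 0xFF, C[4] = 0x69

C[1]: T = 0x65, S = E(K, T) = 0xF4; 0xBB ⊕ 0xF4 = 0x4F.
C[2]: T = 0x66, S = E(K, T) = 0xF7; 0xB1 ⊕ 0xF7 = 0x46.
C[3]: T = 0x67, S = E(K, T) = 0xF6; 0x09 ⊕ 0xF6 = 0xFF.
C[4]: T = 0x68, S = E(K, T) = 0xF9; 0x90 ⊕ 0xF9 = 0x69.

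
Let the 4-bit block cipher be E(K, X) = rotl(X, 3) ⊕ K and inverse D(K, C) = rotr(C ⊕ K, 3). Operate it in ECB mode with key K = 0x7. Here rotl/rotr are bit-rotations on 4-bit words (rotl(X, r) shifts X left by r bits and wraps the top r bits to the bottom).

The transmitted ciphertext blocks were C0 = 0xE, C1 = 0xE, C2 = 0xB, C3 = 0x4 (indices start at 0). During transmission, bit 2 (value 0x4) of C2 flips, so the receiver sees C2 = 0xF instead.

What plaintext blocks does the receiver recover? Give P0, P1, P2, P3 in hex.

ECB decryption: P_i = D(K, C_i).
Only C2 changed, to 0xF. In ECB, a change in C_i affects only P_i. Decrypting the received ciphertext:
P0: D(K, 0xE) = 0x3.
P1: D(K, 0xE) = 0x3.
P2: D(K, 0xF) = 0x1.
P3: D(K, 0x4) = 0x6.
Blocks that differ from the original plaintext: P2.

P0 = 0x3, P1 = 0x3, P2 = 0x1, P3 = 0x6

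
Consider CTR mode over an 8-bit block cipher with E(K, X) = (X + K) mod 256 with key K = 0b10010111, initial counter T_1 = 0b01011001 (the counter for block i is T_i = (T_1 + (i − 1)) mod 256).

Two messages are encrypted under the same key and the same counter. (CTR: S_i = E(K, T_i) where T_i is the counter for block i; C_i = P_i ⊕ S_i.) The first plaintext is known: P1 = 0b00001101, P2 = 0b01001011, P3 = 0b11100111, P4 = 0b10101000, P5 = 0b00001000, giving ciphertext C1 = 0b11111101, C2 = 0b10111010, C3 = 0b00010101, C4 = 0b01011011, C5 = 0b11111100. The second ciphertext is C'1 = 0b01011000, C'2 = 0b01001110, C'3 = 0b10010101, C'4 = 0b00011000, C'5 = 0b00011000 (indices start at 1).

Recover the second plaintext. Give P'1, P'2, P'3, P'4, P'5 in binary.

In CTR with a reused counter, both messages share the same keystream S_i, so C_i ⊕ C'_i = P_i ⊕ P'_i and thus P'_i = P_i ⊕ C_i ⊕ C'_i.
P'1: 0b00001101 ⊕ 0b11111101 ⊕ 0b01011000 = 0b10101000.
P'2: 0b01001011 ⊕ 0b10111010 ⊕ 0b01001110 = 0b10111111.
P'3: 0b11100111 ⊕ 0b00010101 ⊕ 0b10010101 = 0b01100111.
P'4: 0b10101000 ⊕ 0b01011011 ⊕ 0b00011000 = 0b11101011.
P'5: 0b00001000 ⊕ 0b11111100 ⊕ 0b00011000 = 0b11101100.

P'1 = 0b10101000, P'2 = 0b10111111, P'3 = 0b01100111, P'4 = 0b11101011, P'5 = 0b11101100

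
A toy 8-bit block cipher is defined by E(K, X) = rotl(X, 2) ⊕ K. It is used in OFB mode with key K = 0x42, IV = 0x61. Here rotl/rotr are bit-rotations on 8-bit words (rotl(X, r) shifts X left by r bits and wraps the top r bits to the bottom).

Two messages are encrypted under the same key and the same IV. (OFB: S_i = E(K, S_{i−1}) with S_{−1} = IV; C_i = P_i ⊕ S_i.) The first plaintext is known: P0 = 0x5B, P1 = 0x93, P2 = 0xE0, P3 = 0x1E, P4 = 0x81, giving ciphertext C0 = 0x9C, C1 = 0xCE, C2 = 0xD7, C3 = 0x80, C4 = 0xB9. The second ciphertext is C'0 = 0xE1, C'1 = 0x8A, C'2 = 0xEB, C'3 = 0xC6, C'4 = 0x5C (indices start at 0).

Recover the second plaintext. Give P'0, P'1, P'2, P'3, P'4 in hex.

In OFB with a reused IV, both messages share the same keystream S_i, so C_i ⊕ C'_i = P_i ⊕ P'_i and thus P'_i = P_i ⊕ C_i ⊕ C'_i.
P'0: 0x5B ⊕ 0x9C ⊕ 0xE1 = 0x26.
P'1: 0x93 ⊕ 0xCE ⊕ 0x8A = 0xD7.
P'2: 0xE0 ⊕ 0xD7 ⊕ 0xEB = 0xDC.
P'3: 0x1E ⊕ 0x80 ⊕ 0xC6 = 0x58.
P'4: 0x81 ⊕ 0xB9 ⊕ 0x5C = 0x64.

P'0 = 0x26, P'1 = 0xD7, P'2 = 0xDC, P'3 = 0x58, P'4 = 0x64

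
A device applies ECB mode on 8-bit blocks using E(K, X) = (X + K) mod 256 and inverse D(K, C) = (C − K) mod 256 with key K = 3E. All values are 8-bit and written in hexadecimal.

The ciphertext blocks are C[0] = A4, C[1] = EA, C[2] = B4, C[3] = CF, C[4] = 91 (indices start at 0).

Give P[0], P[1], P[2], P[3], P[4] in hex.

P[0] = 66, P[1] = AC, P[2] = 76, P[3] = 91, P[4] = 53

ECB decryption: P_i = D(K, C_i).
P[0]: D(K, A4) = 66.
P[1]: D(K, EA) = AC.
P[2]: D(K, B4) = 76.
P[3]: D(K, CF) = 91.
P[4]: D(K, 91) = 53.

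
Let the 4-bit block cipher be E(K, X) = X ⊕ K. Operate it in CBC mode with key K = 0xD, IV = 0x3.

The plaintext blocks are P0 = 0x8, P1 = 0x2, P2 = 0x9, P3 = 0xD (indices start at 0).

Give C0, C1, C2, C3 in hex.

CBC encryption: C_i = E(K, P_i ⊕ C_{i−1}), with C_{−1} = IV.
C0: P0 ⊕ 0x3 = 0xB; E(K, 0xB) = 0x6.
C1: P1 ⊕ 0x6 = 0x4; E(K, 0x4) = 0x9.
C2: P2 ⊕ 0x9 = 0x0; E(K, 0x0) = 0xD.
C3: P3 ⊕ 0xD = 0x0; E(K, 0x0) = 0xD.

C0 = 0x6, C1 = 0x9, C2 = 0xD, C3 = 0xD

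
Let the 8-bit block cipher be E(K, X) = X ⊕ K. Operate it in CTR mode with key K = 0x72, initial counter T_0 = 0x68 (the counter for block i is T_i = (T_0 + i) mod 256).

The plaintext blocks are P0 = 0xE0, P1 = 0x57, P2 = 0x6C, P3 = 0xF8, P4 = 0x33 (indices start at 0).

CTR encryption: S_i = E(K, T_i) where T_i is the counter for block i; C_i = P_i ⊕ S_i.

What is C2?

C2 = 0x74

C0: T = 0x68, S = E(K, T) = 0x1A; 0xE0 ⊕ 0x1A = 0xFA.
C1: T = 0x69, S = E(K, T) = 0x1B; 0x57 ⊕ 0x1B = 0x4C.
C2: T = 0x6A, S = E(K, T) = 0x18; 0x6C ⊕ 0x18 = 0x74.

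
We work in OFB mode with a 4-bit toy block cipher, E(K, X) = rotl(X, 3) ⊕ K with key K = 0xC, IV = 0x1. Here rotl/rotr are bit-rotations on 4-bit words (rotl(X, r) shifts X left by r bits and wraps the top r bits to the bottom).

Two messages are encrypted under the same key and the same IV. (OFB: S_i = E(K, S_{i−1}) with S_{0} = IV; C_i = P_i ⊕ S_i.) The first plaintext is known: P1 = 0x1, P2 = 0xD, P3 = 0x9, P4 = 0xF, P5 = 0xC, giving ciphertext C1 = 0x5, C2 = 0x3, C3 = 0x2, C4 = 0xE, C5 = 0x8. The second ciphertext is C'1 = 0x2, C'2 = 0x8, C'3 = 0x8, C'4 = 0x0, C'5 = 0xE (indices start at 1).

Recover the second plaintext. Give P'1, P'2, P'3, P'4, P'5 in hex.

P'1 = 0x6, P'2 = 0x6, P'3 = 0x3, P'4 = 0x1, P'5 = 0xA

In OFB with a reused IV, both messages share the same keystream S_i, so C_i ⊕ C'_i = P_i ⊕ P'_i and thus P'_i = P_i ⊕ C_i ⊕ C'_i.
P'1: 0x1 ⊕ 0x5 ⊕ 0x2 = 0x6.
P'2: 0xD ⊕ 0x3 ⊕ 0x8 = 0x6.
P'3: 0x9 ⊕ 0x2 ⊕ 0x8 = 0x3.
P'4: 0xF ⊕ 0xE ⊕ 0x0 = 0x1.
P'5: 0xC ⊕ 0x8 ⊕ 0xE = 0xA.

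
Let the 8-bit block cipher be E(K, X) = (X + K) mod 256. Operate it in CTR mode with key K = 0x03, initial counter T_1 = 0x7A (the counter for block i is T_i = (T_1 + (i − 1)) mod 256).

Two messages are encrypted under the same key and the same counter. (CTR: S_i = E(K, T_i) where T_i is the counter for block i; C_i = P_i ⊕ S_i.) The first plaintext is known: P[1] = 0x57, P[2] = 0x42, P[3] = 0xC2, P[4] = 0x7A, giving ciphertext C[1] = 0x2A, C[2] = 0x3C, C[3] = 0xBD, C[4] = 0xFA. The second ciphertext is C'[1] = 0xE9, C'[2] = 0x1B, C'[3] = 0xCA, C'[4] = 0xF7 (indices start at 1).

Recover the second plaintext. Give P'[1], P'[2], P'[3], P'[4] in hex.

In CTR with a reused counter, both messages share the same keystream S_i, so C_i ⊕ C'_i = P_i ⊕ P'_i and thus P'_i = P_i ⊕ C_i ⊕ C'_i.
P'[1]: 0x57 ⊕ 0x2A ⊕ 0xE9 = 0x94.
P'[2]: 0x42 ⊕ 0x3C ⊕ 0x1B = 0x65.
P'[3]: 0xC2 ⊕ 0xBD ⊕ 0xCA = 0xB5.
P'[4]: 0x7A ⊕ 0xFA ⊕ 0xF7 = 0x77.

P'[1] = 0x94, P'[2] = 0x65, P'[3] = 0xB5, P'[4] = 0x77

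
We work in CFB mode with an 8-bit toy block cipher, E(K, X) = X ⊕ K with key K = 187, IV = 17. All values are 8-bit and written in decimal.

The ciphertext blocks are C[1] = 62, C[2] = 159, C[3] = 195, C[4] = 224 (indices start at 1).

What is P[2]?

CFB decryption: P_i = C_i ⊕ E(K, C_{i−1}), with C_{0} = IV.
P[2]: E(K, 62) = 133; 159 ⊕ 133 = 26.

P[2] = 26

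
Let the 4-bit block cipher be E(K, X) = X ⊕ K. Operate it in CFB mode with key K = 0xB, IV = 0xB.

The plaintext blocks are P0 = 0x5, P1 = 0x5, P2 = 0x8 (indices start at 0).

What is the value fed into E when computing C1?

CFB encryption: C_i = P_i ⊕ E(K, C_{i−1}), with C_{−1} = IV.
C0: E(K, 0xB) = 0x0; 0x5 ⊕ 0x0 = 0x5.
C1: E(K, 0x5) = 0xE; 0x5 ⊕ 0xE = 0xB.
So the input to E for block 1 is 0x5.

0x5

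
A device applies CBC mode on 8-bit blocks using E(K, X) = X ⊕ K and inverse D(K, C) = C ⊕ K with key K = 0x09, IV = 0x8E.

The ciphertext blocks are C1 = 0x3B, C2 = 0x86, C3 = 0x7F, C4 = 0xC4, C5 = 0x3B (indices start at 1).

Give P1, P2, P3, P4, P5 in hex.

P1 = 0xBC, P2 = 0xB4, P3 = 0xF0, P4 = 0xB2, P5 = 0xF6

CBC decryption: P_i = D(K, C_i) ⊕ C_{i−1}, with C_{0} = IV.
P1: D(K, 0x3B) = 0x32; 0x32 ⊕ 0x8E = 0xBC.
P2: D(K, 0x86) = 0x8F; 0x8F ⊕ 0x3B = 0xB4.
P3: D(K, 0x7F) = 0x76; 0x76 ⊕ 0x86 = 0xF0.
P4: D(K, 0xC4) = 0xCD; 0xCD ⊕ 0x7F = 0xB2.
P5: D(K, 0x3B) = 0x32; 0x32 ⊕ 0xC4 = 0xF6.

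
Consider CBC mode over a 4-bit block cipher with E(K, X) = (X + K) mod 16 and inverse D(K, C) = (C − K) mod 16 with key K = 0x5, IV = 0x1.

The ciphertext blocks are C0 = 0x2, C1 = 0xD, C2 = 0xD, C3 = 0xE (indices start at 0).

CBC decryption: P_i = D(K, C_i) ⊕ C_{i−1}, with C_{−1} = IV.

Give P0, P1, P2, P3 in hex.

P0 = 0xC, P1 = 0xA, P2 = 0x5, P3 = 0x4

P0: D(K, 0x2) = 0xD; 0xD ⊕ 0x1 = 0xC.
P1: D(K, 0xD) = 0x8; 0x8 ⊕ 0x2 = 0xA.
P2: D(K, 0xD) = 0x8; 0x8 ⊕ 0xD = 0x5.
P3: D(K, 0xE) = 0x9; 0x9 ⊕ 0xD = 0x4.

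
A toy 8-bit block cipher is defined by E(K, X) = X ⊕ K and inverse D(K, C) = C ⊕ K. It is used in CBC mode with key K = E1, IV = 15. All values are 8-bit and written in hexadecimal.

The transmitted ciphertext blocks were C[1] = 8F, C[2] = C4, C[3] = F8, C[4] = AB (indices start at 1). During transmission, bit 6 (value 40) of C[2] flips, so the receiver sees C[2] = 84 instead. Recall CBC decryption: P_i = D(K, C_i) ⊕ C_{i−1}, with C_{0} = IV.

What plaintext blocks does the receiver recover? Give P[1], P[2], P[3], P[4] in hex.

Only C[2] changed, to 84. In CBC, a change in C_i garbles P_i and flips the same bit in P_{i+1}. Decrypting the received ciphertext:
P[1]: D(K, 8F) = 6E; 6E ⊕ 15 = 7B.
P[2]: D(K, 84) = 65; 65 ⊕ 8F = EA.
P[3]: D(K, F8) = 19; 19 ⊕ 84 = 9D.
P[4]: D(K, AB) = 4A; 4A ⊕ F8 = B2.
Blocks that differ from the original plaintext: P[2], P[3].

P[1] = 7B, P[2] = EA, P[3] = 9D, P[4] = B2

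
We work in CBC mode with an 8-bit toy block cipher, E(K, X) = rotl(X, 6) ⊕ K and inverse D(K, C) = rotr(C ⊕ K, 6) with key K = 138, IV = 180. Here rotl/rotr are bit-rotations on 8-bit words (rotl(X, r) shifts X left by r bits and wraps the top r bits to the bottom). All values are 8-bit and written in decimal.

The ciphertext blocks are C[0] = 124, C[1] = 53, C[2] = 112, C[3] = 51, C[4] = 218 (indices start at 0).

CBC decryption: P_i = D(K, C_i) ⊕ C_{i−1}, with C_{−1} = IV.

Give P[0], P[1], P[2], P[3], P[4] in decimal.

P[0]: D(K, 124) = 219; 219 ⊕ 180 = 111.
P[1]: D(K, 53) = 254; 254 ⊕ 124 = 130.
P[2]: D(K, 112) = 235; 235 ⊕ 53 = 222.
P[3]: D(K, 51) = 230; 230 ⊕ 112 = 150.
P[4]: D(K, 218) = 65; 65 ⊕ 51 = 114.

P[0] = 111, P[1] = 130, P[2] = 222, P[3] = 150, P[4] = 114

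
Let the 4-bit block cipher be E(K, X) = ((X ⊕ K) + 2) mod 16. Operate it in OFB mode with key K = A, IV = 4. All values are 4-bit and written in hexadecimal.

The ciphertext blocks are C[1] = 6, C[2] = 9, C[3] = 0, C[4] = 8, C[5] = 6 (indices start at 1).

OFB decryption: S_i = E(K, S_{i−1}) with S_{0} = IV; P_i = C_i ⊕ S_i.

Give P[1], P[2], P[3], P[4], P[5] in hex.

P[1] = 6, P[2] = 5, P[3] = 8, P[4] = C, P[5] = 6

P[1]: S = E(K, 4) = 0; 6 ⊕ 0 = 6.
P[2]: S = E(K, 0) = C; 9 ⊕ C = 5.
P[3]: S = E(K, C) = 8; 0 ⊕ 8 = 8.
P[4]: S = E(K, 8) = 4; 8 ⊕ 4 = C.
P[5]: S = E(K, 4) = 0; 6 ⊕ 0 = 6.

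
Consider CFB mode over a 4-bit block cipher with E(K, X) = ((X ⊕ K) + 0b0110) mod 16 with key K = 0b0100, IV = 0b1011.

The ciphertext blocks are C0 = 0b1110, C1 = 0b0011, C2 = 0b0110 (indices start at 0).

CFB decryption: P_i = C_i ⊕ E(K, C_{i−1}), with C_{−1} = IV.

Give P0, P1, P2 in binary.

P0: E(K, 0b1011) = 0b0101; 0b1110 ⊕ 0b0101 = 0b1011.
P1: E(K, 0b1110) = 0b0000; 0b0011 ⊕ 0b0000 = 0b0011.
P2: E(K, 0b0011) = 0b1101; 0b0110 ⊕ 0b1101 = 0b1011.

P0 = 0b1011, P1 = 0b0011, P2 = 0b1011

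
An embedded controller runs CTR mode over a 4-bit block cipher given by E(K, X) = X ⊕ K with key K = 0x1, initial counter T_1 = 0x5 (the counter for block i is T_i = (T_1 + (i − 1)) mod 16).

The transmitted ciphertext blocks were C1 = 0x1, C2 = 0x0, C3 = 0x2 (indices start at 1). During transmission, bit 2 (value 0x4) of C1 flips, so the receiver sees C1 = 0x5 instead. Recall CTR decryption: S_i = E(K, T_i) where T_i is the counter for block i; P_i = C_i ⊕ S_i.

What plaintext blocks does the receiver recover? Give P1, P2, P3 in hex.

Only C1 changed, to 0x5. In CTR, a change in C_i flips the same bit in P_i only; the keystream is unaffected. Decrypting the received ciphertext:
P1: T = 0x5, S = E(K, T) = 0x4; 0x5 ⊕ 0x4 = 0x1.
P2: T = 0x6, S = E(K, T) = 0x7; 0x0 ⊕ 0x7 = 0x7.
P3: T = 0x7, S = E(K, T) = 0x6; 0x2 ⊕ 0x6 = 0x4.
Blocks that differ from the original plaintext: P1.

P1 = 0x1, P2 = 0x7, P3 = 0x4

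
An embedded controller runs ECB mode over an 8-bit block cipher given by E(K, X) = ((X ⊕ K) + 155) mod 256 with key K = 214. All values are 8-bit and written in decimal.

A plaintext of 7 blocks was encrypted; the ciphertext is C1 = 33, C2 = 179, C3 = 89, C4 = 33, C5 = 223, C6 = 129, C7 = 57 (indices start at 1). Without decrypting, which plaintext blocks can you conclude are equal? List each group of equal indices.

ECB encrypts each block independently with the same key, so equal ciphertext blocks imply equal plaintext blocks.
C1 = C4 = 33, so P1 = P4.

P1 = P4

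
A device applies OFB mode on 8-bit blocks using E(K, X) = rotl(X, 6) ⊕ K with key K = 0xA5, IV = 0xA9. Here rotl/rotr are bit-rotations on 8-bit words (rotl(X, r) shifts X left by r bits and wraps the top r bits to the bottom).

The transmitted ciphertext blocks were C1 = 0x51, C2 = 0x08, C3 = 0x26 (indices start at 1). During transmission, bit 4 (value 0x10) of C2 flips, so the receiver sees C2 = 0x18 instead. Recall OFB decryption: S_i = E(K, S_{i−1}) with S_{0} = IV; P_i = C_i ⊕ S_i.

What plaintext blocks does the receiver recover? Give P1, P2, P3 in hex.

P1 = 0x9E, P2 = 0x4E, P3 = 0x16

Only C2 changed, to 0x18. In OFB, a change in C_i flips the same bit in P_i only; the keystream is unaffected. Decrypting the received ciphertext:
P1: S = E(K, 0xA9) = 0xCF; 0x51 ⊕ 0xCF = 0x9E.
P2: S = E(K, 0xCF) = 0x56; 0x18 ⊕ 0x56 = 0x4E.
P3: S = E(K, 0x56) = 0x30; 0x26 ⊕ 0x30 = 0x16.
Blocks that differ from the original plaintext: P2.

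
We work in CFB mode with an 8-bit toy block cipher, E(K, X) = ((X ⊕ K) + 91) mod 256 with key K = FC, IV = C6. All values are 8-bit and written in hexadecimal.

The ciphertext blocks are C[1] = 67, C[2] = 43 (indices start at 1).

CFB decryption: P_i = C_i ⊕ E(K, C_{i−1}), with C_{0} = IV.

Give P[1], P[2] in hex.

P[1] = AC, P[2] = 6F

P[1]: E(K, C6) = CB; 67 ⊕ CB = AC.
P[2]: E(K, 67) = 2C; 43 ⊕ 2C = 6F.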